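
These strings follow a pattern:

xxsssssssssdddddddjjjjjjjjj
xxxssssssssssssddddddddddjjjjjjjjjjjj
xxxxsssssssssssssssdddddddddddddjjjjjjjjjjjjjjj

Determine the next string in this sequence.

Reading off run lengths: x runs 2, 3, 4; s runs 9, 12, 15; d runs 7, 10, 13; j runs 9, 12, 15 — each is linear in n, where the shown terms are n = 3, 4, 5.
For the next term, n = 6, so the run lengths are 5, 18, 16, 18.

xxxxxssssssssssssssssssddddddddddddddddjjjjjjjjjjjjjjjjjj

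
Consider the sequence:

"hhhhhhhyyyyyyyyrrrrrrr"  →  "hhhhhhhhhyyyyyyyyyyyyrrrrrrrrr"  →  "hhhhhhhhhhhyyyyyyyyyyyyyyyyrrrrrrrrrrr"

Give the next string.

Term n consists of 2n+3 h's, followed by 4n y's, followed by 2n+3 r's, where the shown terms are n = 2, 3, 4.
For the next term, n = 5, so the run lengths are 13, 20, 13.

hhhhhhhhhhhhhyyyyyyyyyyyyyyyyyyyyrrrrrrrrrrrrr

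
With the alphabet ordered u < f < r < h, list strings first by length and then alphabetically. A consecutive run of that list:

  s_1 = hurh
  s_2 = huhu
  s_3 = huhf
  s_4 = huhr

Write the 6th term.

hfuu

Advancing 2 positions from huhr through huhr → huhh reaches term 6.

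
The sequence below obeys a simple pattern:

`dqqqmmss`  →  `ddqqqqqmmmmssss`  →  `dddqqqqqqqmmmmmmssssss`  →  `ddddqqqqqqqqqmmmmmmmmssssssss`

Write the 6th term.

ddddddqqqqqqqqqqqqqmmmmmmmmmmmmssssssssssss

The n-th term is n d's then 2n+1 q's then 2n m's then 2n s's (n = 1, 2, …).
At n = 6 the blocks have lengths 6, 13, 12, 12.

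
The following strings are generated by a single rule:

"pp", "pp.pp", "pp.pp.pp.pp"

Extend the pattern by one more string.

s(k+1) = s(k)·.·s(k) — each term doubles the last with '.' between the halves.
One more doubling of pp.pp.pp.pp gives the answer.

pp.pp.pp.pp.pp.pp.pp.pp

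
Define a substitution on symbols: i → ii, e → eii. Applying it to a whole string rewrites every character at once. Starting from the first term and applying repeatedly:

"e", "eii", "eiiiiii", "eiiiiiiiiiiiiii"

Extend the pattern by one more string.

Applying the rule to each of the 15 symbols of eiiiiiiiiiiiiii gives the pieces eii ii ii ii ii ii ii ii ii ii ii ii ii ii ii, which concatenate to the answer.

eiiiiiiiiiiiiiiiiiiiiiiiiiiiiii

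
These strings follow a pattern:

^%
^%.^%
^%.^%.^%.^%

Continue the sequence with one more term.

Each string is two copies of the previous one joined by '.'.
So the next term is two copies of ^%.^%.^%.^% with '.' between the halves.

^%.^%.^%.^%.^%.^%.^%.^%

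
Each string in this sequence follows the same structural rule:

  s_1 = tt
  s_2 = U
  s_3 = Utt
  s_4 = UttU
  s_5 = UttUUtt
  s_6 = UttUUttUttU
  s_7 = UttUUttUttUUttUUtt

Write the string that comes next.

UttUUttUttUUttUUttUttUUttUttU

From term 3 onward, concatenate the last term with the second-to-last: U·tt = Utt, Utt·U = UttU, …
Continuing: UttUUttUttUUttUUtt · UttUUttUttU gives term 8.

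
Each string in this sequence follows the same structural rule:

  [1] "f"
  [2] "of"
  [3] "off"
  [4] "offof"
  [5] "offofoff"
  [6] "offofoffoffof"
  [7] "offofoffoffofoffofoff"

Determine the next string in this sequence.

Each term (from the third on) is the previous term followed by the one before it: term 3 = of·f = off.
The next term joins offofoffoffofoffofoff and offofoffoffof.

offofoffoffofoffofoffoffofoffoffof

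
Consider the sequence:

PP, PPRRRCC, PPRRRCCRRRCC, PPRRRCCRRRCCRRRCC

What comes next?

The strings grow by a fixed suffix RRRCC each time.
Applying this once more to PPRRRCCRRRCCRRRCC:

PPRRRCCRRRCCRRRCCRRRCC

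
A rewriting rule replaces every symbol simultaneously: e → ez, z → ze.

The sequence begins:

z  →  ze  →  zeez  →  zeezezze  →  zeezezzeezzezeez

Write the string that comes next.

zeezezzeezzezeezezzezeezzeezezze

Replace each of the 16 characters of zeezezzeezzezeez in place — ze ez ez ze ez ze ze ez ez ze ze ez ze ez ez ze — and concatenate.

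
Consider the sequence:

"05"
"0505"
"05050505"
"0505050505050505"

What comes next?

Every step duplicates the string.
One more doubling of 0505050505050505 gives the answer.

05050505050505050505050505050505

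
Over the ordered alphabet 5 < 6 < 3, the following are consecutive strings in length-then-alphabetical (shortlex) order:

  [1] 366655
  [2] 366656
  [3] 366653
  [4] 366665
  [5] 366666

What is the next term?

Find the rightmost character of 366666 below 3, bump it to the next letter, and reset everything to its right to 5.

366663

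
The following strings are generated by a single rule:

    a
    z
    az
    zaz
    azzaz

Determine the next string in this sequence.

Each term (from the third on) is the two preceding terms concatenated in order: term 3 = a·z = az.
Continuing: zaz · azzaz gives term 6.

zazazzaz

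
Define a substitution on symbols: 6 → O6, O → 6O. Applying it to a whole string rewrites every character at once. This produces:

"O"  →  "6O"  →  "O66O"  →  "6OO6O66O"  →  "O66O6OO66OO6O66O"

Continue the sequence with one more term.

φ(O66O6OO66OO6O66O) expands symbol-by-symbol to 6O O6 O6 6O O6 6O 6O O6 O6 6O 6O O6 6O O6 O6 6O; joining the 16 pieces gives the next term.

6OO6O66OO66O6OO6O66O6OO66OO6O66O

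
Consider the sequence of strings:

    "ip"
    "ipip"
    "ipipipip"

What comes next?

s(k+1) = s(k)·s(k) — each term doubles the last.
Doubling ipipipip:

ipipipipipipipip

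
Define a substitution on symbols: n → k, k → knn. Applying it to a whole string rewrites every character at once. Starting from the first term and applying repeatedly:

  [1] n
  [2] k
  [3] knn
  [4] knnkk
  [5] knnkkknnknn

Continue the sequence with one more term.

Expanding knnkkknnknn: k→knn, n→k, n→k, k→knn, k→knn, k→knn, n→k, n→k, k→knn, n→k, n→k. Concatenated: knn k k knn knn knn k k knn k k.

knnkkknnknnknnkkknnkk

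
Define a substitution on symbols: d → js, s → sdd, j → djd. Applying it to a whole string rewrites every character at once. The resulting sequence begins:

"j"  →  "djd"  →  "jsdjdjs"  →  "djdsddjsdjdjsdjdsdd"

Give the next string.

φ(djdsddjsdjdjsdjdsdd) expands symbol-by-symbol to js djd js sdd js js djd sdd js djd js djd sdd js djd js sdd js js; joining the 19 pieces gives the next term.

jsdjdjssddjsjsdjdsddjsdjdjsdjdsddjsdjdjssddjsjs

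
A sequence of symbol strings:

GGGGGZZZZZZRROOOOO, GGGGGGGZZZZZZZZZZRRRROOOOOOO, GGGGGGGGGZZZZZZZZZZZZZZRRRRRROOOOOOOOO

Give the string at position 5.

GGGGGGGGGGGGGZZZZZZZZZZZZZZZZZZZZZZRRRRRRRRRROOOOOOOOOOOOO

The n-th term is 2n+3 G's then 4n+2 Z's then 2n R's then 2n+3 O's (n = 1, 2, …).
At n = 5 the blocks have lengths 13, 22, 10, 13.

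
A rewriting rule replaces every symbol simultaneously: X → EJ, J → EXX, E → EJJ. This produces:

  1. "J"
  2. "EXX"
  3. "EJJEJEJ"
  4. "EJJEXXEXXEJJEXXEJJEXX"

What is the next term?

Rewriting the 21 symbols of EJJEXXEXXEJJEXXEJJEXX one by one yields EJJ EXX EXX EJJ EJ EJ EJJ EJ EJ EJJ EXX EXX EJJ EJ EJ EJJ EXX EXX EJJ EJ EJ; concatenated:

EJJEXXEXXEJJEJEJEJJEJEJEJJEXXEXXEJJEJEJEJJEXXEXXEJJEJEJ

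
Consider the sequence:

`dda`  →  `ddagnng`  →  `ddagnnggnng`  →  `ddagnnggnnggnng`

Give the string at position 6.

ddagnnggnnggnnggnnggnng

The strings grow by a fixed suffix gnng each time.
From ddagnnggnnggnng, 2 further steps: ddagnnggnnggnng → ddagnnggnnggnnggnng → (answer).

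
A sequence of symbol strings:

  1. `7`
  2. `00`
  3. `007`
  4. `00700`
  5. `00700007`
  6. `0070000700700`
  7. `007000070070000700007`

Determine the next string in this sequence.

0070000700700007000070070000700700

From term 3 onward, concatenate the last term with the second-to-last: 00·7 = 007, 007·00 = 00700, …
Continuing: 007000070070000700007 · 0070000700700 gives term 8.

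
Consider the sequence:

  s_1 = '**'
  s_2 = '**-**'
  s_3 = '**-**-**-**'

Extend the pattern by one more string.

**-**-**-**-**-**-**-**

Every step duplicates the string with '-' between the halves.
So the next term is two copies of **-**-**-** with '-' between the halves.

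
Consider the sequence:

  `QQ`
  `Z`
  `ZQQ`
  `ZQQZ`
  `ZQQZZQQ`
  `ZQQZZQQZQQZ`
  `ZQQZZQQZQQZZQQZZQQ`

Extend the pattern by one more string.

ZQQZZQQZQQZZQQZZQQZQQZZQQZQQZ

Each term (from the third on) is the previous term followed by the one before it: term 3 = Z·QQ = ZQQ.
So term 8 is ZQQZZQQZQQZZQQZZQQ·ZQQZZQQZQQZ.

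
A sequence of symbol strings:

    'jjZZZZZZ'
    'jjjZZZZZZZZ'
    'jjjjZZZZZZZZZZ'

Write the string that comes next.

Reading off run lengths: j runs 2, 3, 4; Z runs 6, 8, 10 — each is linear in n, where the shown terms are n = 3, 4, 5.
At n = 6 the blocks have lengths 5, 12.

jjjjjZZZZZZZZZZZZ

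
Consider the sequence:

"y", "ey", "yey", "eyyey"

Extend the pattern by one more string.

This is a Fibonacci-style word recurrence s(k) = s(k−2)·s(k−1): e.g. y·ey = yey.
Continuing: yey · eyyey gives term 5.

yeyeyyey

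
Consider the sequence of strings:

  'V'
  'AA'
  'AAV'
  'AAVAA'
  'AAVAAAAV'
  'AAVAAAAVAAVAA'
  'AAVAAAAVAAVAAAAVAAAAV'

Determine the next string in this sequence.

AAVAAAAVAAVAAAAVAAAAVAAVAAAAVAAVAA

Each term (from the third on) is the previous term followed by the one before it: term 3 = AA·V = AAV.
Continuing: AAVAAAAVAAVAAAAVAAAAV · AAVAAAAVAAVAA gives term 8.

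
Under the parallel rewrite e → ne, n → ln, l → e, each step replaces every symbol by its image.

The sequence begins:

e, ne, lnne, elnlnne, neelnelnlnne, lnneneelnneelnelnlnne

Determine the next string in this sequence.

Applying the rule to each of the 21 symbols of lnneneelnneelnelnlnne gives the pieces e ln ln ne ln ne ne e ln ln ne ne e ln ne e ln e ln ln ne, which concatenate to the answer.

elnlnnelnneneelnlnneneelnneelnelnlnne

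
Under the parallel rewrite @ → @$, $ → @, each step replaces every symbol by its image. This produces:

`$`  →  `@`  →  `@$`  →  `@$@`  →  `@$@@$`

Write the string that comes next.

Rewriting each symbol of @$@@$: @→@$, $→@, @→@$, @→@$, $→@, which concatenates to @$ @ @$ @$ @.

@$@@$@$@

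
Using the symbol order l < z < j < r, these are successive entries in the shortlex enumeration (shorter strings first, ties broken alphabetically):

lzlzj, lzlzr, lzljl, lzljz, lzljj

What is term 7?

lzlrl

Advancing 2 positions from lzljj through lzljj → lzljr reaches term 7.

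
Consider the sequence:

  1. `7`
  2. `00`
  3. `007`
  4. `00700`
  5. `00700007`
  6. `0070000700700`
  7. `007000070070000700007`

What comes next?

0070000700700007000070070000700700

From term 3 onward, concatenate the last term with the second-to-last: 00·7 = 007, 007·00 = 00700, …
So term 8 is 007000070070000700007·0070000700700.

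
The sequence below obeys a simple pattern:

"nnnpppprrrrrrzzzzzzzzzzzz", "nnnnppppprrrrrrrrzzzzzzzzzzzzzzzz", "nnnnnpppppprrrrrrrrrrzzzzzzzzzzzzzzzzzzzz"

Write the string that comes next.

Reading off run lengths: n runs 3, 4, 5; p runs 4, 5, 6; r runs 6, 8, 10; z runs 12, 16, 20 — each is linear in n, where the shown terms are n = 3, 4, 5.
At n = 6 the blocks have lengths 6, 7, 12, 24.

nnnnnnppppppprrrrrrrrrrrrzzzzzzzzzzzzzzzzzzzzzzzz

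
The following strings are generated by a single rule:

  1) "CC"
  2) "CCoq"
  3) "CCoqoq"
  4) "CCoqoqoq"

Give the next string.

Every step adds oq to the end: s(k+1) = s(k)·oq.
Applying this once more to CCoqoqoq:

CCoqoqoqoq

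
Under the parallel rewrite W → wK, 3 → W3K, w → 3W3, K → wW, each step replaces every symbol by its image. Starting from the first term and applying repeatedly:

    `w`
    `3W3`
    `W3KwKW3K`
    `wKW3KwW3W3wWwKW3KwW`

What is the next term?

3W3wWwKW3KwW3W3wKW3KwKW3K3W3wK3W3wWwKW3KwW3W3wK

φ(wKW3KwW3W3wWwKW3KwW) expands symbol-by-symbol to 3W3 wW wK W3K wW 3W3 wK W3K wK W3K 3W3 wK 3W3 wW wK W3K wW 3W3 wK; joining the 19 pieces gives the next term.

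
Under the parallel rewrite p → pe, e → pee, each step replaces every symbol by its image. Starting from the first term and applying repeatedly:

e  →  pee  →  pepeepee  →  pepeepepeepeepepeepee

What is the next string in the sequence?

Applying the rule to each of the 21 symbols of pepeepepeepeepepeepee gives the pieces pe pee pe pee pee pe pee pe pee pee pe pee pee pe pee pe pee pee pe pee pee, which concatenate to the answer.

pepeepepeepeepepeepepeepeepepeepeepepeepepeepeepepeepee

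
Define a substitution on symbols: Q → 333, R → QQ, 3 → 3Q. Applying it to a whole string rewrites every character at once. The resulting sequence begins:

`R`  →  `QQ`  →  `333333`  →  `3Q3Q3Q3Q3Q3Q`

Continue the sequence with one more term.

Expanding 3Q3Q3Q3Q3Q3Q: 3→3Q, Q→333, 3→3Q, Q→333, 3→3Q, Q→333, 3→3Q, Q→333, 3→3Q, Q→333, 3→3Q, Q→333. Concatenated: 3Q 333 3Q 333 3Q 333 3Q 333 3Q 333 3Q 333.

3Q3333Q3333Q3333Q3333Q3333Q333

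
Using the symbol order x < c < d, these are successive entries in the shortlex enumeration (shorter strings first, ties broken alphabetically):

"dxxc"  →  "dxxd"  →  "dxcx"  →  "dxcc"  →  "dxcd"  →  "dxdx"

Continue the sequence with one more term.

Treat dxdx as a base-3 numeral over the given alphabet and add one, carrying through any trailing d's.

dxdc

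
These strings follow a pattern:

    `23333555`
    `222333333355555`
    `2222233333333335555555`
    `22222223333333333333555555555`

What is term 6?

2222222222233333333333333333335555555555555

The n-th term is 2n-1 2's then 3n+1 3's then 2n+1 5's (n = 1, 2, …).
At n = 6 the blocks have lengths 11, 19, 13.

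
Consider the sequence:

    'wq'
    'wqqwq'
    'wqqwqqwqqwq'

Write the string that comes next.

wqqwqqwqqwqqwqqwqqwqqwq

Each string is two copies of the previous one joined by 'q'.
So the next term is two copies of wqqwqqwqqwq with 'q' between the halves.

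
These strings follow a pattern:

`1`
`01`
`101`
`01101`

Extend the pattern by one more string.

10101101

From term 3 onward, concatenate the second-to-last term with the last: 1·01 = 101, 01·101 = 01101, …
The next term joins 101 and 01101.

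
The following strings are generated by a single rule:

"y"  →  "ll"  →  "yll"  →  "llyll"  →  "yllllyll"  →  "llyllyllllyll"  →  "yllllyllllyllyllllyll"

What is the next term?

Each term (from the third on) is the two preceding terms concatenated in order: term 3 = y·ll = yll.
So term 8 is llyllyllllyll·yllllyllllyllyllllyll.

llyllyllllyllyllllyllllyllyllllyll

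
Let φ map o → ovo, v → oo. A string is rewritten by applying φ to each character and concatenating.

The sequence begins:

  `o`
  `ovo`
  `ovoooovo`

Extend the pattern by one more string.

ovoooovoovoovoovoooovo

Expanding ovoooovo: o→ovo, v→oo, o→ovo, o→ovo, o→ovo, o→ovo, v→oo, o→ovo. Concatenated: ovo oo ovo ovo ovo ovo oo ovo.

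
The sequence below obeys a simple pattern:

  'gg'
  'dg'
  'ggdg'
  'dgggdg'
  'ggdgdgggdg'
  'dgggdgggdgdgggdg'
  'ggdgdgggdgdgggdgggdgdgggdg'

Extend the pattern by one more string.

This is a Fibonacci-style word recurrence s(k) = s(k−2)·s(k−1): e.g. gg·dg = ggdg.
Continuing: dgggdgggdgdgggdg · ggdgdgggdgdgggdgggdgdgggdg gives term 8.

dgggdgggdgdgggdgggdgdgggdgdgggdgggdgdgggdg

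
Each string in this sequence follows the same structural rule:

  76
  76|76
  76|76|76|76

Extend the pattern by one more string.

76|76|76|76|76|76|76|76

Every step duplicates the string with '|' between the halves.
One more doubling of 76|76|76|76 gives the answer.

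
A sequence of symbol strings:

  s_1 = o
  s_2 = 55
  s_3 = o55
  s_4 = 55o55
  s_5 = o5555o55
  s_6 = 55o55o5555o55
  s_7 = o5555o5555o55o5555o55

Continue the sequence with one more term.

From term 3 onward, concatenate the second-to-last term with the last: o·55 = o55, 55·o55 = 55o55, …
So term 8 is 55o55o5555o55·o5555o5555o55o5555o55.

55o55o5555o55o5555o5555o55o5555o55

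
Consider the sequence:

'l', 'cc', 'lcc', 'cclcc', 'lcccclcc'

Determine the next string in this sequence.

cclcclcccclcc

From term 3 onward, concatenate the second-to-last term with the last: l·cc = lcc, cc·lcc = cclcc, …
So term 6 is cclcc·lcccclcc.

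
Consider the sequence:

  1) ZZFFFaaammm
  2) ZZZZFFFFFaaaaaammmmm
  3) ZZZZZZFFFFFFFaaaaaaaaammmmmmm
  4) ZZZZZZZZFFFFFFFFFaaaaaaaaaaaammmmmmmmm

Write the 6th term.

ZZZZZZZZZZZZFFFFFFFFFFFFFaaaaaaaaaaaaaaaaaammmmmmmmmmmmm

The n-th term is 2n Z's then 2n+1 F's then 3n a's then 2n+1 m's (n = 1, 2, …).
At n = 6 the blocks have lengths 12, 13, 18, 13.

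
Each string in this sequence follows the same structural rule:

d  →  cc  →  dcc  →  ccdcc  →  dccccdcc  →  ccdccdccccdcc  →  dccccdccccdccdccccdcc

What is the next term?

From term 3 onward, concatenate the second-to-last term with the last: d·cc = dcc, cc·dcc = ccdcc, …
So term 8 is ccdccdccccdcc·dccccdccccdccdccccdcc.

ccdccdccccdccdccccdccccdccdccccdcc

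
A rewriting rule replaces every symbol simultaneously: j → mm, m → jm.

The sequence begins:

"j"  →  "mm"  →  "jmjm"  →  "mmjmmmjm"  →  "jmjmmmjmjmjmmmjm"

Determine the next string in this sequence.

mmjmmmjmjmjmmmjmmmjmmmjmjmjmmmjm

Replace each of the 16 characters of jmjmmmjmjmjmmmjm in place — mm jm mm jm jm jm mm jm mm jm mm jm jm jm mm jm — and concatenate.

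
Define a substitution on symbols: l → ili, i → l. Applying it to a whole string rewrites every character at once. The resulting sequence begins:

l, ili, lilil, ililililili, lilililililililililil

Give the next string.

ililililililililililililililililililililili

Replace each of the 21 characters of lilililililililililil in place — ili l ili l ili l ili l ili l ili l ili l ili l ili l ili l ili — and concatenate.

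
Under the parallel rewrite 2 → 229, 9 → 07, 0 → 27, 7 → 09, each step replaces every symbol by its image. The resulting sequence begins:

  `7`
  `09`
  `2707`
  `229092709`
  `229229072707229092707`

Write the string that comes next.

22922907229229072709229092709229229072707229092709

φ(229229072707229092707) expands symbol-by-symbol to 229 229 07 229 229 07 27 09 229 09 27 09 229 229 07 27 07 229 09 27 09; joining the 21 pieces gives the next term.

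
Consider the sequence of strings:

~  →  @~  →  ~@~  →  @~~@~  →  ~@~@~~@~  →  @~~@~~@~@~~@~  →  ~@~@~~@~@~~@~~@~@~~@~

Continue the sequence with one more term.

This is a Fibonacci-style word recurrence s(k) = s(k−2)·s(k−1): e.g. ~·@~ = ~@~.
The next term joins @~~@~~@~@~~@~ and ~@~@~~@~@~~@~~@~@~~@~.

@~~@~~@~@~~@~~@~@~~@~@~~@~~@~@~~@~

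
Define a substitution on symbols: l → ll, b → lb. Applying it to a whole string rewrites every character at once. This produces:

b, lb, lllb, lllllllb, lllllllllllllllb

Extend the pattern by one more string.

φ(lllllllllllllllb) expands symbol-by-symbol to ll ll ll ll ll ll ll ll ll ll ll ll ll ll ll lb; joining the 16 pieces gives the next term.

lllllllllllllllllllllllllllllllb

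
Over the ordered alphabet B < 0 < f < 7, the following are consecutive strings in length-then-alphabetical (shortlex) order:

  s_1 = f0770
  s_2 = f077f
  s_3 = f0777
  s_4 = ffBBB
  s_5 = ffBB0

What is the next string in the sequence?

ffBBf

The successor of ffBB0 increments the rightmost position that isn't already 7 and resets every position after it to B.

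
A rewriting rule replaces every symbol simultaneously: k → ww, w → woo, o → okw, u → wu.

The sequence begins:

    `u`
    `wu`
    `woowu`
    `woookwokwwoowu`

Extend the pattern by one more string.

Rewriting the 14 symbols of woookwokwwoowu one by one yields woo okw okw okw ww woo okw ww woo woo okw okw woo wu; concatenated:

woookwokwokwwwwoookwwwwoowoookwokwwoowu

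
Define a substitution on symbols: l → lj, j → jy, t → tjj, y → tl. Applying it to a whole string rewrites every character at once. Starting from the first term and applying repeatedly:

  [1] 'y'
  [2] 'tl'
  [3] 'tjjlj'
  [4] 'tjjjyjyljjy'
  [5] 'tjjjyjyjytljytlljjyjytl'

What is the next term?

Rewriting the 23 symbols of tjjjyjyjytljytlljjyjytl one by one yields tjj jy jy jy tl jy tl jy tl tjj lj jy tl tjj lj lj jy jy tl jy tl tjj lj; concatenated:

tjjjyjyjytljytljytltjjljjytltjjljljjyjytljytltjjlj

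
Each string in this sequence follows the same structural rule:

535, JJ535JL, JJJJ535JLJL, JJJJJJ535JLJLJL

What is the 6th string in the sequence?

s(k+1) = JJ·s(k)·JL, so each term gains JJ as a prefix and JL as a suffix.
From JJJJJJ535JLJLJL, 2 further steps: JJJJJJ535JLJLJL → JJJJJJJJ535JLJLJLJL → (answer).

JJJJJJJJJJ535JLJLJLJLJL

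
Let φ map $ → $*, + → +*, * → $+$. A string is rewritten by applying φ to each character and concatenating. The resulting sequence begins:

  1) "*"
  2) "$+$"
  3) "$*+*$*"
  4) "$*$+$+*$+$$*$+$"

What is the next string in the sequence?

Replace each of the 15 characters of $*$+$+*$+$$*$+$ in place — $* $+$ $* +* $* +* $+$ $* +* $* $* $+$ $* +* $* — and concatenate.

$*$+$$*+*$*+*$+$$*+*$*$*$+$$*+*$*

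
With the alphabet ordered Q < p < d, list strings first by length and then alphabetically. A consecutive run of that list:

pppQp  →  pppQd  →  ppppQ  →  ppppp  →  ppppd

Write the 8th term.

Advancing 3 positions from ppppd through ppppd → pppdQ → pppdp reaches term 8.

pppdd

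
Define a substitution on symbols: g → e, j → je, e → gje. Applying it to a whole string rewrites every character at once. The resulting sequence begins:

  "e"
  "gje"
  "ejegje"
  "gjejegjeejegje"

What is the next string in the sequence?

Rewriting the 14 symbols of gjejegjeejegje one by one yields e je gje je gje e je gje gje je gje e je gje; concatenated:

ejegjejegjeejegjegjejegjeejegje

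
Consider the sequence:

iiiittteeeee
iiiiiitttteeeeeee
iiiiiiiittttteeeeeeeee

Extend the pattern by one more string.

iiiiiiiiiitttttteeeeeeeeeee

Reading off run lengths: i runs 4, 6, 8; t runs 3, 4, 5; e runs 5, 7, 9 — each is linear in n, where the shown terms are n = 2, 3, 4.
For the next term, n = 5, so the run lengths are 10, 6, 11.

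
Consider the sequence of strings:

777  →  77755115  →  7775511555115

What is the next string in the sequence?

777551155511555115

Every step adds 55115 to the end: s(k+1) = s(k)·55115.
So the next term is 7775511555115·55115.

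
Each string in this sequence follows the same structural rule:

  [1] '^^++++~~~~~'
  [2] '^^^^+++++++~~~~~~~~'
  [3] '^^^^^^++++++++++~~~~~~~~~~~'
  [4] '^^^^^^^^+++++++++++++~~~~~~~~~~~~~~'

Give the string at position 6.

^^^^^^^^^^^^+++++++++++++++++++~~~~~~~~~~~~~~~~~~~~

Term n consists of 2n-2 ^'s, followed by 3n-2 +'s, followed by 3n-1 ~'s, where the shown terms are n = 2, 3, 4, 5.
Setting n = 7 gives 12, 19, 20 characters in each block.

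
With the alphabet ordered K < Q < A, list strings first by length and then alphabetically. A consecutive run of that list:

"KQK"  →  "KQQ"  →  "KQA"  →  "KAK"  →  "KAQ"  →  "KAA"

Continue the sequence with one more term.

QKK

Find the rightmost character of KAA below A, bump it to the next letter, and reset everything to its right to K.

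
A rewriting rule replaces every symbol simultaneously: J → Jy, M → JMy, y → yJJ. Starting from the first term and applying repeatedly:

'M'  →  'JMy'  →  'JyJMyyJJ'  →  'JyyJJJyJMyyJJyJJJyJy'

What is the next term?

Rewriting the 20 symbols of JyyJJJyJMyyJJyJJJyJy one by one yields Jy yJJ yJJ Jy Jy Jy yJJ Jy JMy yJJ yJJ Jy Jy yJJ Jy Jy Jy yJJ Jy yJJ; concatenated:

JyyJJyJJJyJyJyyJJJyJMyyJJyJJJyJyyJJJyJyJyyJJJyyJJ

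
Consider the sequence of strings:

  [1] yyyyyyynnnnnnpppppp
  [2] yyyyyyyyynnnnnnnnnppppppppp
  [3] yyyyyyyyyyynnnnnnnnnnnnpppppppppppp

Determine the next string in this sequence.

Term n consists of 2n+3 y's, followed by 3n n's, followed by 3n p's, where the shown terms are n = 2, 3, 4.
For the next term, n = 5, so the run lengths are 13, 15, 15.

yyyyyyyyyyyyynnnnnnnnnnnnnnnppppppppppppppp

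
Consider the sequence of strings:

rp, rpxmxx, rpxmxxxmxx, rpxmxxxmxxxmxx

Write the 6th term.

rpxmxxxmxxxmxxxmxxxmxx

Each term is the previous one with xmxx appended.
From rpxmxxxmxxxmxx, 2 further steps: rpxmxxxmxxxmxx → rpxmxxxmxxxmxxxmxx → (answer).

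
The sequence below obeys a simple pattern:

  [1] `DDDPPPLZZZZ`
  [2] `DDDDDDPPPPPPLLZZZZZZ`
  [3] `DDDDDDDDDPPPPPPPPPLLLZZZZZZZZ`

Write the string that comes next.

DDDDDDDDDDDDPPPPPPPPPPPPLLLLZZZZZZZZZZ

Reading off run lengths: D runs 3, 6, 9; P runs 3, 6, 9; L runs 1, 2, 3; Z runs 4, 6, 8 — each is linear in n (n = 1, 2, …).
For the next term, n = 4, so the run lengths are 12, 12, 4, 10.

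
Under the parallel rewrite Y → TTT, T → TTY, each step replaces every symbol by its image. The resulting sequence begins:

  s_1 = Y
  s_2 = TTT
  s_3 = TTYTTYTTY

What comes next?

Apply φ to TTYTTYTTY symbol by symbol: T→TTY, T→TTY, Y→TTT, T→TTY, T→TTY, Y→TTT, T→TTY, T→TTY, Y→TTT; joined: TTY TTY TTT TTY TTY TTT TTY TTY TTT.

TTYTTYTTTTTYTTYTTTTTYTTYTTT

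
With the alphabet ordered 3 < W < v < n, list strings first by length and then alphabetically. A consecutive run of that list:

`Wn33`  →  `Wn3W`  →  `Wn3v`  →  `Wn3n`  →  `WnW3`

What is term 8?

Stepping forward 3 times from WnW3: WnW3 → WnWW → WnWv, then the target.

WnWn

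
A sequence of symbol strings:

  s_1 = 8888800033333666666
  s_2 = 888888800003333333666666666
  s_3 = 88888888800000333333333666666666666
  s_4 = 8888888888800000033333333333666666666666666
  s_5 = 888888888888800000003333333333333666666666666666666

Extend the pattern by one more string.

88888888888888800000000333333333333333666666666666666666666

Term n consists of 2n+1 8's, followed by n+1 0's, followed by 2n+1 3's, followed by 3n 6's, where the shown terms are n = 2, 3, 4, 5, 6.
At n = 7 the blocks have lengths 15, 8, 15, 21.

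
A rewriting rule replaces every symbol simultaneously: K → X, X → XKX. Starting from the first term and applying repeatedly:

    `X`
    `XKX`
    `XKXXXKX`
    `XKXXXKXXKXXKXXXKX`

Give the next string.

XKXXXKXXKXXKXXXKXXKXXXKXXKXXXKXXKXXKXXXKX

Applying the rule to each of the 17 symbols of XKXXXKXXKXXKXXXKX gives the pieces XKX X XKX XKX XKX X XKX XKX X XKX XKX X XKX XKX XKX X XKX, which concatenate to the answer.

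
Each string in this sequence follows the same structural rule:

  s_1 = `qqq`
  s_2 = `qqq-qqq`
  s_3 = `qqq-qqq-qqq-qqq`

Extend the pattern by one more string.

Every step duplicates the string with '-' between the halves.
Doubling qqq-qqq-qqq-qqq with '-' between the halves:

qqq-qqq-qqq-qqq-qqq-qqq-qqq-qqq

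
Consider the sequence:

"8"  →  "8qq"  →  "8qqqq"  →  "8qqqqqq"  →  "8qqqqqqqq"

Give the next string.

Each term is the previous one with qq appended.
Applying this once more to 8qqqqqqqq:

8qqqqqqqqqq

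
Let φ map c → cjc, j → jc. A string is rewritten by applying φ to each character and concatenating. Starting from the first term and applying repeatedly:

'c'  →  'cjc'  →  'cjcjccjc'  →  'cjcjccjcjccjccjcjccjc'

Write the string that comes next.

Rewriting the 21 symbols of cjcjccjcjccjccjcjccjc one by one yields cjc jc cjc jc cjc cjc jc cjc jc cjc cjc jc cjc cjc jc cjc jc cjc cjc jc cjc; concatenated:

cjcjccjcjccjccjcjccjcjccjccjcjccjccjcjccjcjccjccjcjccjc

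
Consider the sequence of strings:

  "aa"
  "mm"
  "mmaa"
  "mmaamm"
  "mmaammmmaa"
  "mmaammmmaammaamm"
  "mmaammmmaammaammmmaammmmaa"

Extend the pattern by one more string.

From term 3 onward, concatenate the last term with the second-to-last: mm·aa = mmaa, mmaa·mm = mmaamm, …
So term 8 is mmaammmmaammaammmmaammmmaa·mmaammmmaammaamm.

mmaammmmaammaammmmaammmmaammaammmmaammaamm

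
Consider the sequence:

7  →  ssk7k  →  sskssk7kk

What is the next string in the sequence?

s(k+1) = ssk·s(k)·k, so each term gains ssk as a prefix and k as a suffix.
Applying this once more to sskssk7kk:

ssksskssk7kkk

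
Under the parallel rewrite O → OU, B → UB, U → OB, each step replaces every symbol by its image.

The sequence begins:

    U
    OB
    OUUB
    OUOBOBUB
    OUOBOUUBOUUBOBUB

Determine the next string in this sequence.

Rewriting the 16 symbols of OUOBOUUBOUUBOBUB one by one yields OU OB OU UB OU OB OB UB OU OB OB UB OU UB OB UB; concatenated:

OUOBOUUBOUOBOBUBOUOBOBUBOUUBOBUB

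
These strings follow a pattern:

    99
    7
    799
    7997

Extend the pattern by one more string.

7997799

This is a Fibonacci-style word recurrence s(k) = s(k−1)·s(k−2): e.g. 7·99 = 799.
So term 5 is 7997·799.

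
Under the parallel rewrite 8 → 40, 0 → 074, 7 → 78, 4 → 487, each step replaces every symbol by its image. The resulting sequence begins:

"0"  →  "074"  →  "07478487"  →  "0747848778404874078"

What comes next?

Replace each of the 19 characters of 0747848778404874078 in place — 074 78 487 78 40 487 40 78 78 40 487 074 487 40 78 487 074 78 40 — and concatenate.

0747848778404874078784048707448740784870747840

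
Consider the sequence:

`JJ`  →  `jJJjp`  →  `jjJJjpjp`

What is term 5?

jjjjJJjpjpjpjp

Every step adds j to the front and jp to the end of the previous string.
From jjJJjpjp, 2 further steps: jjJJjpjp → jjjJJjpjpjp → (answer).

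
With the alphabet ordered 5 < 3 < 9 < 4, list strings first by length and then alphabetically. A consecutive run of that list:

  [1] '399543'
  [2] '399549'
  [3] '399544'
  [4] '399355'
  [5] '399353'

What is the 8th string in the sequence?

Continuing the enumeration 3 steps past 399353: 399353 → 399359 → 399354 → (answer).

399335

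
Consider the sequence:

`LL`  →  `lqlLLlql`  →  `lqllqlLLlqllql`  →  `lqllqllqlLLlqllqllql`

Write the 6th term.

lqllqllqllqllqlLLlqllqllqllqllql

Every step adds lql to the front and lql to the end of the previous string.
From lqllqllqlLLlqllqllql, 2 further steps: lqllqllqlLLlqllqllql → lqllqllqllqlLLlqllqllqllql → (answer).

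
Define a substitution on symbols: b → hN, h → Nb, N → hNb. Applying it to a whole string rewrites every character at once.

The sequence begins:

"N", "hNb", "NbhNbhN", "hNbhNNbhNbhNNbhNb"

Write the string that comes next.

Rewriting the 17 symbols of hNbhNNbhNbhNNbhNb one by one yields Nb hNb hN Nb hNb hNb hN Nb hNb hN Nb hNb hNb hN Nb hNb hN; concatenated:

NbhNbhNNbhNbhNbhNNbhNbhNNbhNbhNbhNNbhNbhN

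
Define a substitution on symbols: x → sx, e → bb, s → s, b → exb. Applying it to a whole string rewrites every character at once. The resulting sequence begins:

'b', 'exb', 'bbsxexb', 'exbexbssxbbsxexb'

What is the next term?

bbsxexbbbsxexbsssxexbexbssxbbsxexb

Replace each of the 16 characters of exbexbssxbbsxexb in place — bb sx exb bb sx exb s s sx exb exb s sx bb sx exb — and concatenate.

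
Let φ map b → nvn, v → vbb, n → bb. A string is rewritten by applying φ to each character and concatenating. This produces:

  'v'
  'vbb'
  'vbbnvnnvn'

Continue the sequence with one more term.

vbbnvnnvnbbvbbbbbbvbbbb

Expanding vbbnvnnvn: v→vbb, b→nvn, b→nvn, n→bb, v→vbb, n→bb, n→bb, v→vbb, n→bb. Concatenated: vbb nvn nvn bb vbb bb bb vbb bb.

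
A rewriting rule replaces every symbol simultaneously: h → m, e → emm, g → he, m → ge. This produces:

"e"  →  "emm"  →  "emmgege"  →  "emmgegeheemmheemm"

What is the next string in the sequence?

Rewriting the 17 symbols of emmgegeheemmheemm one by one yields emm ge ge he emm he emm m emm emm ge ge m emm emm ge ge; concatenated:

emmgegeheemmheemmmemmemmgegememmemmgege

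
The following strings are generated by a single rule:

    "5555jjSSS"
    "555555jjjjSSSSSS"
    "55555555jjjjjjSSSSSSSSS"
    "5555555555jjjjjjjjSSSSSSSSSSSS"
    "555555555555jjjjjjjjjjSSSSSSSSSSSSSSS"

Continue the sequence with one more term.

55555555555555jjjjjjjjjjjjSSSSSSSSSSSSSSSSSS

Reading off run lengths: 5 runs 4, 6, 8, 10, 12; j runs 2, 4, 6, 8, 10; S runs 3, 6, 9, 12, 15 — each is linear in n (n = 1, 2, …).
Setting n = 6 gives 14, 12, 18 characters in each block.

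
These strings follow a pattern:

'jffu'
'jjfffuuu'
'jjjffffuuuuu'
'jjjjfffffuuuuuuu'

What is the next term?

Each string has the form j^{n} f^{n+1} u^{2n-1} (n = 1, 2, …).
Setting n = 5 gives 5, 6, 9 characters in each block.

jjjjjffffffuuuuuuuuu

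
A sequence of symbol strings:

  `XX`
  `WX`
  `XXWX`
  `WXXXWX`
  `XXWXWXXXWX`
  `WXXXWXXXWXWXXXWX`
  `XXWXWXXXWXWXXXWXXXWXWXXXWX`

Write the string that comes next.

WXXXWXXXWXWXXXWXXXWXWXXXWXWXXXWXXXWXWXXXWX

This is a Fibonacci-style word recurrence s(k) = s(k−2)·s(k−1): e.g. XX·WX = XXWX.
Continuing: WXXXWXXXWXWXXXWX · XXWXWXXXWXWXXXWXXXWXWXXXWX gives term 8.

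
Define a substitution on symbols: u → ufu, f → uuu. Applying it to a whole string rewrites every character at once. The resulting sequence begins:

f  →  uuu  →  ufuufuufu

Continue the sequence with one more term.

ufuuuuufuufuuuuufuufuuuuufu

Expanding ufuufuufu: u→ufu, f→uuu, u→ufu, u→ufu, f→uuu, u→ufu, u→ufu, f→uuu, u→ufu. Concatenated: ufu uuu ufu ufu uuu ufu ufu uuu ufu.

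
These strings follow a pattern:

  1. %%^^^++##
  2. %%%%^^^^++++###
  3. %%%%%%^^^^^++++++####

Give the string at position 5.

%%%%%%%%%%^^^^^^^++++++++++######

Each string has the form %^{2n} ^^{n+2} +^{2n} #^{n+1} (n = 1, 2, …).
For term 5, n = 5, so the run lengths are 10, 7, 10, 6.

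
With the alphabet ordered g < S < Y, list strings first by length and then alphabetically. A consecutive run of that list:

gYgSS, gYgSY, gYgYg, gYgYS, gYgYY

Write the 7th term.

gYSgS

Continuing the enumeration 2 steps past gYgYY: gYgYY → gYSgg → (answer).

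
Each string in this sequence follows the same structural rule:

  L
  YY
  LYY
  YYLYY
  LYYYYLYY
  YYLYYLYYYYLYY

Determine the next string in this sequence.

This is a Fibonacci-style word recurrence s(k) = s(k−2)·s(k−1): e.g. L·YY = LYY.
So term 7 is LYYYYLYY·YYLYYLYYYYLYY.

LYYYYLYYYYLYYLYYYYLYY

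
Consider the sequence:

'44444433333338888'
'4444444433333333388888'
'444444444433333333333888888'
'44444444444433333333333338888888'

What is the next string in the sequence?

Term n consists of 2n+2 4's, followed by 2n+3 3's, followed by n+2 8's, where the shown terms are n = 2, 3, 4, 5.
Setting n = 6 gives 14, 15, 8 characters in each block.

4444444444444433333333333333388888888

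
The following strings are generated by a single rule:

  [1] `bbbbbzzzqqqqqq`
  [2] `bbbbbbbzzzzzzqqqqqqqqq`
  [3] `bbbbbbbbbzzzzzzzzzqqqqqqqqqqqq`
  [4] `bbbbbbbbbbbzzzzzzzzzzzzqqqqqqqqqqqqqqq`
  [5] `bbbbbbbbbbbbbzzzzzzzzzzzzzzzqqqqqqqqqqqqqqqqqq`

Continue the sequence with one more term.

Reading off run lengths: b runs 5, 7, 9, 11, 13; z runs 3, 6, 9, 12, 15; q runs 6, 9, 12, 15, 18 — each is linear in n (n = 1, 2, …).
At n = 6 the blocks have lengths 15, 18, 21.

bbbbbbbbbbbbbbbzzzzzzzzzzzzzzzzzzqqqqqqqqqqqqqqqqqqqqq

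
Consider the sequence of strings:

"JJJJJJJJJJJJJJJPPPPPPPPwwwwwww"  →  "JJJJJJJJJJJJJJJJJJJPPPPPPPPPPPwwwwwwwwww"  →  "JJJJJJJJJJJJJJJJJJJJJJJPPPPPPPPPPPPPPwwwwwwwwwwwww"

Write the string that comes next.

JJJJJJJJJJJJJJJJJJJJJJJJJJJPPPPPPPPPPPPPPPPPwwwwwwwwwwwwwwww

Term n consists of 4n+3 J's, followed by 3n-1 P's, followed by 3n-2 w's, where the shown terms are n = 3, 4, 5.
Setting n = 6 gives 27, 17, 16 characters in each block.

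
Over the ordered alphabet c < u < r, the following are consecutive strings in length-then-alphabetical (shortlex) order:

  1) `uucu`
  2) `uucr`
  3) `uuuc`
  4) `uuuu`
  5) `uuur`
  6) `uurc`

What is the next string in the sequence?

Treat uurc as a base-3 numeral over the given alphabet and add one, carrying through any trailing r's.

uuru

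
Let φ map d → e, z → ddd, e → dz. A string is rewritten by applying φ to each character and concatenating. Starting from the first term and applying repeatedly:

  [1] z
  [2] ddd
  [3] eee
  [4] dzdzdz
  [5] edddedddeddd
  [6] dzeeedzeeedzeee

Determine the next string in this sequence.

eddddzdzdzeddddzdzdzeddddzdzdz

φ(dzeeedzeeedzeee) expands symbol-by-symbol to e ddd dz dz dz e ddd dz dz dz e ddd dz dz dz; joining the 15 pieces gives the next term.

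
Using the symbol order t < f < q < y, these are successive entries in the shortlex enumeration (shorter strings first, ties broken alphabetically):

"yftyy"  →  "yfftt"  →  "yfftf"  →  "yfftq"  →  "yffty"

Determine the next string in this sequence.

Find the rightmost character of yffty below y, bump it to the next letter, and reset everything to its right to t.

yffft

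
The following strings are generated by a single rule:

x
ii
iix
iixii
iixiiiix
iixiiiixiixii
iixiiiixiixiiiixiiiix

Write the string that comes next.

From term 3 onward, concatenate the last term with the second-to-last: ii·x = iix, iix·ii = iixii, …
The next term joins iixiiiixiixiiiixiiiix and iixiiiixiixii.

iixiiiixiixiiiixiiiixiixiiiixiixii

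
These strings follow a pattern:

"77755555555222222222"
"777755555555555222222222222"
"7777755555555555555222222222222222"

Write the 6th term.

Each string has the form 7^{n} 5^{3n-1} 2^{3n}, where the shown terms are n = 3, 4, 5.
Setting n = 8 gives 8, 23, 24 characters in each block.

7777777755555555555555555555555222222222222222222222222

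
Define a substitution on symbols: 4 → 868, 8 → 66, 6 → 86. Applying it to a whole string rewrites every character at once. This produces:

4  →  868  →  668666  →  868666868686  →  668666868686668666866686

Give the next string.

868666868686668666866686868666868686668686866686

Replace each of the 24 characters of 668666868686668666866686 in place — 86 86 66 86 86 86 66 86 66 86 66 86 86 86 66 86 86 86 66 86 86 86 66 86 — and concatenate.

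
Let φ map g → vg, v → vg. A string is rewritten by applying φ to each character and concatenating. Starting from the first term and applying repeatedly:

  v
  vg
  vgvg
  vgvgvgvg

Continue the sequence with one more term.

vgvgvgvgvgvgvgvg

Rewriting each symbol of vgvgvgvg: v→vg, g→vg, v→vg, g→vg, v→vg, g→vg, v→vg, g→vg, which concatenates to vg vg vg vg vg vg vg vg.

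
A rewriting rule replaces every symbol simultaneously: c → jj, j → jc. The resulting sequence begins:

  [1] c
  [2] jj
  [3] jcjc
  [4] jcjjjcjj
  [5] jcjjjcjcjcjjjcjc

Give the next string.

jcjjjcjcjcjjjcjjjcjjjcjcjcjjjcjj

φ(jcjjjcjcjcjjjcjc) expands symbol-by-symbol to jc jj jc jc jc jj jc jj jc jj jc jc jc jj jc jj; joining the 16 pieces gives the next term.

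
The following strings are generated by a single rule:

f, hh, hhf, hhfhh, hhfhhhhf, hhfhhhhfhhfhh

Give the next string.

From term 3 onward, concatenate the last term with the second-to-last: hh·f = hhf, hhf·hh = hhfhh, …
Continuing: hhfhhhhfhhfhh · hhfhhhhf gives term 7.

hhfhhhhfhhfhhhhfhhhhf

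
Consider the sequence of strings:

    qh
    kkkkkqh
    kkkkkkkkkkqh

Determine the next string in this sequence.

Every step adds kkkkk at the front: s(k+1) = kkkkk·s(k).
Applying this once more to kkkkkkkkkkqh:

kkkkkkkkkkkkkkkqh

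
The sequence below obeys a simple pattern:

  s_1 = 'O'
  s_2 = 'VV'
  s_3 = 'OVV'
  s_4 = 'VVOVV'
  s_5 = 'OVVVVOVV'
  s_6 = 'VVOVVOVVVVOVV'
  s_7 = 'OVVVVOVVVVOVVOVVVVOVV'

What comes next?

Each term (from the third on) is the two preceding terms concatenated in order: term 3 = O·VV = OVV.
The next term joins VVOVVOVVVVOVV and OVVVVOVVVVOVVOVVVVOVV.

VVOVVOVVVVOVVOVVVVOVVVVOVVOVVVVOVV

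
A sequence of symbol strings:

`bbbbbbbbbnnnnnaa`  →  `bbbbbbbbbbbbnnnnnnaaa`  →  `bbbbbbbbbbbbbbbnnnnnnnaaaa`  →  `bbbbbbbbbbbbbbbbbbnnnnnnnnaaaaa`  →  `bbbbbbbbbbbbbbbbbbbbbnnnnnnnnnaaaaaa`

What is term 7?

Reading off run lengths: b runs 9, 12, 15, 18, 21; n runs 5, 6, 7, 8, 9; a runs 2, 3, 4, 5, 6 — each is linear in n, where the shown terms are n = 2, 3, 4, 5, 6.
For term 7, n = 8, so the run lengths are 27, 11, 8.

bbbbbbbbbbbbbbbbbbbbbbbbbbbnnnnnnnnnnnaaaaaaaa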